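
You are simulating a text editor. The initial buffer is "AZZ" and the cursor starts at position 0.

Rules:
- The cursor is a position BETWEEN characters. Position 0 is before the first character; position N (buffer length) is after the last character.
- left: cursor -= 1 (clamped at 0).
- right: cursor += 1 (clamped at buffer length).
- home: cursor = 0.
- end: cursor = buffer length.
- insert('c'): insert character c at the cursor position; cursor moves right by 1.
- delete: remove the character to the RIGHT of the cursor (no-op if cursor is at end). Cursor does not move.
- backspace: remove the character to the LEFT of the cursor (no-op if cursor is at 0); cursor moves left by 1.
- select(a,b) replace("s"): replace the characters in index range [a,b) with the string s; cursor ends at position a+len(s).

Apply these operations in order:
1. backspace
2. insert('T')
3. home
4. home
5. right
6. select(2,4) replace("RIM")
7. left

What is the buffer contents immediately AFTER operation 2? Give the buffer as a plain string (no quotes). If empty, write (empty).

After op 1 (backspace): buf='AZZ' cursor=0
After op 2 (insert('T')): buf='TAZZ' cursor=1

Answer: TAZZ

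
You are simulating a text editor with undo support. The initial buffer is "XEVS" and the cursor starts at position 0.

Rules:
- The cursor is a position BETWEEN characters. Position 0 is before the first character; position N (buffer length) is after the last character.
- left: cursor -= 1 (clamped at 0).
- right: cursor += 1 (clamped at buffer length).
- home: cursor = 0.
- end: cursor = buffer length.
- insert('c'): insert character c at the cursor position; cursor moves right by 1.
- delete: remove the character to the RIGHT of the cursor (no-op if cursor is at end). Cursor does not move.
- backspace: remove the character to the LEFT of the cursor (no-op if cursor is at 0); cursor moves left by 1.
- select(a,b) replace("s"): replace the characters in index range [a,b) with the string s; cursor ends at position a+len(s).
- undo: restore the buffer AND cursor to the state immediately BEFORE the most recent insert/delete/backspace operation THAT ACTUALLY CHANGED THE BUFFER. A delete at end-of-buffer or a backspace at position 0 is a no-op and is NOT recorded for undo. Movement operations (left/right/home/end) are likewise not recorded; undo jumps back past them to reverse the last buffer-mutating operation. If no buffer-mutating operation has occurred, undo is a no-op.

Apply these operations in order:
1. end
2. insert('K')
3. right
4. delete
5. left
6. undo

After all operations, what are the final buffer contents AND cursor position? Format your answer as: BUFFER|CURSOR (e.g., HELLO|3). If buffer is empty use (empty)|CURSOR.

After op 1 (end): buf='XEVS' cursor=4
After op 2 (insert('K')): buf='XEVSK' cursor=5
After op 3 (right): buf='XEVSK' cursor=5
After op 4 (delete): buf='XEVSK' cursor=5
After op 5 (left): buf='XEVSK' cursor=4
After op 6 (undo): buf='XEVS' cursor=4

Answer: XEVS|4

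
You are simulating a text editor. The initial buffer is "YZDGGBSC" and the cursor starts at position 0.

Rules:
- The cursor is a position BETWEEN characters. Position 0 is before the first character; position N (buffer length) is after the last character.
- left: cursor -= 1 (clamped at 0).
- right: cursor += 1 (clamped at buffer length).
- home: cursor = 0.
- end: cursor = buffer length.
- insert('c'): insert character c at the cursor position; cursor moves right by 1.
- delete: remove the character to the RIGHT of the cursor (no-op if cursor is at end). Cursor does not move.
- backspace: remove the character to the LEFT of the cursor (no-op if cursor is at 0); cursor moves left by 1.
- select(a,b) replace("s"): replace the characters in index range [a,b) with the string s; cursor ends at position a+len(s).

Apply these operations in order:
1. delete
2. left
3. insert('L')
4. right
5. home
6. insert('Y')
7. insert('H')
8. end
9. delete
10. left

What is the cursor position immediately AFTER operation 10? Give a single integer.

Answer: 9

Derivation:
After op 1 (delete): buf='ZDGGBSC' cursor=0
After op 2 (left): buf='ZDGGBSC' cursor=0
After op 3 (insert('L')): buf='LZDGGBSC' cursor=1
After op 4 (right): buf='LZDGGBSC' cursor=2
After op 5 (home): buf='LZDGGBSC' cursor=0
After op 6 (insert('Y')): buf='YLZDGGBSC' cursor=1
After op 7 (insert('H')): buf='YHLZDGGBSC' cursor=2
After op 8 (end): buf='YHLZDGGBSC' cursor=10
After op 9 (delete): buf='YHLZDGGBSC' cursor=10
After op 10 (left): buf='YHLZDGGBSC' cursor=9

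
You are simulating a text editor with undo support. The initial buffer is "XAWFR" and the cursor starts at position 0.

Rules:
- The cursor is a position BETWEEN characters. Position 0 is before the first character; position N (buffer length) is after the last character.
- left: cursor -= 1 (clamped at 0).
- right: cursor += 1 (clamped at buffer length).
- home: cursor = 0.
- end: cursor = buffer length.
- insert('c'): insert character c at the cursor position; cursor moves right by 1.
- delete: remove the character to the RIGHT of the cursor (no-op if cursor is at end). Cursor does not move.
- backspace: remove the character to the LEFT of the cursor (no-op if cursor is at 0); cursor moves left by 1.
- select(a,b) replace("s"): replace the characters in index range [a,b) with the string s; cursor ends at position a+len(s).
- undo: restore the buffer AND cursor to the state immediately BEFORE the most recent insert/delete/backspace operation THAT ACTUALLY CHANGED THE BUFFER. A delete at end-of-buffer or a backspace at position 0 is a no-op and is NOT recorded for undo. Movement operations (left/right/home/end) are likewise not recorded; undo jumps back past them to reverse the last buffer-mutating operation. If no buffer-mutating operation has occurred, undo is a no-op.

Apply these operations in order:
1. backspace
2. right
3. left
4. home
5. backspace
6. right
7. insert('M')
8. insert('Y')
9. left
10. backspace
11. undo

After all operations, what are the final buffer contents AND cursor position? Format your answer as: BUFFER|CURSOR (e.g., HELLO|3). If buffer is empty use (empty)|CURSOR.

Answer: XMYAWFR|2

Derivation:
After op 1 (backspace): buf='XAWFR' cursor=0
After op 2 (right): buf='XAWFR' cursor=1
After op 3 (left): buf='XAWFR' cursor=0
After op 4 (home): buf='XAWFR' cursor=0
After op 5 (backspace): buf='XAWFR' cursor=0
After op 6 (right): buf='XAWFR' cursor=1
After op 7 (insert('M')): buf='XMAWFR' cursor=2
After op 8 (insert('Y')): buf='XMYAWFR' cursor=3
After op 9 (left): buf='XMYAWFR' cursor=2
After op 10 (backspace): buf='XYAWFR' cursor=1
After op 11 (undo): buf='XMYAWFR' cursor=2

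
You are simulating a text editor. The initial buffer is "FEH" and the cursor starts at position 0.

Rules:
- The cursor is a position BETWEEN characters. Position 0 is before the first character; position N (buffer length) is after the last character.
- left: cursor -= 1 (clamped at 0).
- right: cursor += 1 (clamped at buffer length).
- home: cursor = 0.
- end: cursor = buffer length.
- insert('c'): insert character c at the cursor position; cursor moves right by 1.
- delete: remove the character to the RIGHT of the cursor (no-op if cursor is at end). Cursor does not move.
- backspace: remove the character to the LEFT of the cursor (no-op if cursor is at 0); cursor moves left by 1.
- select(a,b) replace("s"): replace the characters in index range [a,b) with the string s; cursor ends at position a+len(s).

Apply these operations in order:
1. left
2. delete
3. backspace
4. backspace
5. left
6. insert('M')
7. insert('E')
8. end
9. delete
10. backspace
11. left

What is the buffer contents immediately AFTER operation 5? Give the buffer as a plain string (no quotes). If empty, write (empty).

Answer: EH

Derivation:
After op 1 (left): buf='FEH' cursor=0
After op 2 (delete): buf='EH' cursor=0
After op 3 (backspace): buf='EH' cursor=0
After op 4 (backspace): buf='EH' cursor=0
After op 5 (left): buf='EH' cursor=0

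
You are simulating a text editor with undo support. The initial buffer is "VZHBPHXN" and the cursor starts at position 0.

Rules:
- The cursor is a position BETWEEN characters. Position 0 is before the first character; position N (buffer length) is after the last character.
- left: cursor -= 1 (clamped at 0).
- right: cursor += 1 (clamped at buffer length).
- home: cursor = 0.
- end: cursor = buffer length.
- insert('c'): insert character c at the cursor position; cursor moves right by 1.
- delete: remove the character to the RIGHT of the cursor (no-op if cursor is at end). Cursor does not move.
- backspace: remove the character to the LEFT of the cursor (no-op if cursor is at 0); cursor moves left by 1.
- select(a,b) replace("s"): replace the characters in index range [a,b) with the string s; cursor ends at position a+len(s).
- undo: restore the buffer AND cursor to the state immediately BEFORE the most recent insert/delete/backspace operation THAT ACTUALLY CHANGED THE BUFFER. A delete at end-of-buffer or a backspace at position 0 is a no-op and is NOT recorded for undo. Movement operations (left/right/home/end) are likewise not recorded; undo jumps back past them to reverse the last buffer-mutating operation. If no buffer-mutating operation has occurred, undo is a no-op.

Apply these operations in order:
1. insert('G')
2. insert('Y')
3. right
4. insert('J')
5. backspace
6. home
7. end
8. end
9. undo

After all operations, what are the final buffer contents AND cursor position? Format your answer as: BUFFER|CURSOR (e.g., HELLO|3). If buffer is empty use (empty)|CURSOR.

Answer: GYVJZHBPHXN|4

Derivation:
After op 1 (insert('G')): buf='GVZHBPHXN' cursor=1
After op 2 (insert('Y')): buf='GYVZHBPHXN' cursor=2
After op 3 (right): buf='GYVZHBPHXN' cursor=3
After op 4 (insert('J')): buf='GYVJZHBPHXN' cursor=4
After op 5 (backspace): buf='GYVZHBPHXN' cursor=3
After op 6 (home): buf='GYVZHBPHXN' cursor=0
After op 7 (end): buf='GYVZHBPHXN' cursor=10
After op 8 (end): buf='GYVZHBPHXN' cursor=10
After op 9 (undo): buf='GYVJZHBPHXN' cursor=4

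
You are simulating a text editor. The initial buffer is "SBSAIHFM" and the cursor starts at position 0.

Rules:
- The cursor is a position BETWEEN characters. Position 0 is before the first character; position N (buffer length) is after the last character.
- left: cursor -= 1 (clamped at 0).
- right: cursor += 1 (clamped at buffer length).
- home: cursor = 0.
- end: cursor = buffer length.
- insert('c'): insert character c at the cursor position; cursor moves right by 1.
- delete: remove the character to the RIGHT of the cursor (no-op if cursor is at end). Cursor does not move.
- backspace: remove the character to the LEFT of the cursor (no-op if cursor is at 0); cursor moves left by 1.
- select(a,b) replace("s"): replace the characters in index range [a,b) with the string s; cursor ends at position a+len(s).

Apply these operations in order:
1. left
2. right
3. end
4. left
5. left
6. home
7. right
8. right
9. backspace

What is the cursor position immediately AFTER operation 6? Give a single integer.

After op 1 (left): buf='SBSAIHFM' cursor=0
After op 2 (right): buf='SBSAIHFM' cursor=1
After op 3 (end): buf='SBSAIHFM' cursor=8
After op 4 (left): buf='SBSAIHFM' cursor=7
After op 5 (left): buf='SBSAIHFM' cursor=6
After op 6 (home): buf='SBSAIHFM' cursor=0

Answer: 0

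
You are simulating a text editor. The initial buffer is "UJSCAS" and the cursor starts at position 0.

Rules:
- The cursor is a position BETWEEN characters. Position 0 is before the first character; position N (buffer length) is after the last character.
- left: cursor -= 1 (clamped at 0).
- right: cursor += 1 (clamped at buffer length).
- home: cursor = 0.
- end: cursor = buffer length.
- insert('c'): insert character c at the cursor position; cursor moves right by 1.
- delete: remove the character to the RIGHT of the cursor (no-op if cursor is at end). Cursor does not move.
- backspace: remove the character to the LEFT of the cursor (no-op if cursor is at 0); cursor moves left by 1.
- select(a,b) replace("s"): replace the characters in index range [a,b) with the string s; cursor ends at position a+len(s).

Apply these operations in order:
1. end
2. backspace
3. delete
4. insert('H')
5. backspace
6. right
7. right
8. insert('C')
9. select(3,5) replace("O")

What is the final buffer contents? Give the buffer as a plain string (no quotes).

After op 1 (end): buf='UJSCAS' cursor=6
After op 2 (backspace): buf='UJSCA' cursor=5
After op 3 (delete): buf='UJSCA' cursor=5
After op 4 (insert('H')): buf='UJSCAH' cursor=6
After op 5 (backspace): buf='UJSCA' cursor=5
After op 6 (right): buf='UJSCA' cursor=5
After op 7 (right): buf='UJSCA' cursor=5
After op 8 (insert('C')): buf='UJSCAC' cursor=6
After op 9 (select(3,5) replace("O")): buf='UJSOC' cursor=4

Answer: UJSOC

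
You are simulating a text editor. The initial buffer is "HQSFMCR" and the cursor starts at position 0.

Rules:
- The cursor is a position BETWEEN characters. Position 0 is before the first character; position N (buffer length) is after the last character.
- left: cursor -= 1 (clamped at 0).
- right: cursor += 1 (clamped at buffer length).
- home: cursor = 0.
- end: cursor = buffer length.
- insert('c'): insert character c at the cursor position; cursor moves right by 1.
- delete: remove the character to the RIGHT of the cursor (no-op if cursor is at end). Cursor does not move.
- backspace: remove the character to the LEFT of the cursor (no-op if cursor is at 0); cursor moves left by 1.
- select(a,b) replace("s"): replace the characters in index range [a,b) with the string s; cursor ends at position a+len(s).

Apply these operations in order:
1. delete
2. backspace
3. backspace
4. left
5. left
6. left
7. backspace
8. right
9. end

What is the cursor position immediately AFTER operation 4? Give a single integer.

After op 1 (delete): buf='QSFMCR' cursor=0
After op 2 (backspace): buf='QSFMCR' cursor=0
After op 3 (backspace): buf='QSFMCR' cursor=0
After op 4 (left): buf='QSFMCR' cursor=0

Answer: 0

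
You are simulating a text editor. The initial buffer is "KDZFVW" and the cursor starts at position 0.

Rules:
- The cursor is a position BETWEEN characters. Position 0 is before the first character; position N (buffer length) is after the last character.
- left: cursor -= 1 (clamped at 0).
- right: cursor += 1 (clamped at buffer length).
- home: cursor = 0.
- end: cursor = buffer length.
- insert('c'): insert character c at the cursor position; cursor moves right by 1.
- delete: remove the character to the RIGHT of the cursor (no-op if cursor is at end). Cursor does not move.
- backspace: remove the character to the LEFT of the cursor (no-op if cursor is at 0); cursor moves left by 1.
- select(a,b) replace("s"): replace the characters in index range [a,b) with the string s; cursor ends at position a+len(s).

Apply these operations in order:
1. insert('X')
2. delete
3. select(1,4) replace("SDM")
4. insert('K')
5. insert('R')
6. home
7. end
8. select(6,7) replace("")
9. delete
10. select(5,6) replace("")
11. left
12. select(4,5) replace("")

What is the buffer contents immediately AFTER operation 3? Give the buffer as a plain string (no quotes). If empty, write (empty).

Answer: XSDMVW

Derivation:
After op 1 (insert('X')): buf='XKDZFVW' cursor=1
After op 2 (delete): buf='XDZFVW' cursor=1
After op 3 (select(1,4) replace("SDM")): buf='XSDMVW' cursor=4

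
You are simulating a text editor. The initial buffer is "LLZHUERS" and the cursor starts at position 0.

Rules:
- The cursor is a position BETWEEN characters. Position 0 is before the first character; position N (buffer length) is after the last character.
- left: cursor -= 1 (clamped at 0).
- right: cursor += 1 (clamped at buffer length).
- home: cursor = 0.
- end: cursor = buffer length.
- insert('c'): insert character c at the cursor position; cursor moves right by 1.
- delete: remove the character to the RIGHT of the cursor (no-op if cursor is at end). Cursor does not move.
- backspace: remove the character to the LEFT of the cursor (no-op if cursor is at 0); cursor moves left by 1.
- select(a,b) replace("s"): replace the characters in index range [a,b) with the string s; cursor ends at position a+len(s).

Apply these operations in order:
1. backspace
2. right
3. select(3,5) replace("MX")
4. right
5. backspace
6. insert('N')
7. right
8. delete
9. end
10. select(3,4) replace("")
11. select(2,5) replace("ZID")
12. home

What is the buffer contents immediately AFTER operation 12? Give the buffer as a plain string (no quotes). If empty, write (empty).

After op 1 (backspace): buf='LLZHUERS' cursor=0
After op 2 (right): buf='LLZHUERS' cursor=1
After op 3 (select(3,5) replace("MX")): buf='LLZMXERS' cursor=5
After op 4 (right): buf='LLZMXERS' cursor=6
After op 5 (backspace): buf='LLZMXRS' cursor=5
After op 6 (insert('N')): buf='LLZMXNRS' cursor=6
After op 7 (right): buf='LLZMXNRS' cursor=7
After op 8 (delete): buf='LLZMXNR' cursor=7
After op 9 (end): buf='LLZMXNR' cursor=7
After op 10 (select(3,4) replace("")): buf='LLZXNR' cursor=3
After op 11 (select(2,5) replace("ZID")): buf='LLZIDR' cursor=5
After op 12 (home): buf='LLZIDR' cursor=0

Answer: LLZIDR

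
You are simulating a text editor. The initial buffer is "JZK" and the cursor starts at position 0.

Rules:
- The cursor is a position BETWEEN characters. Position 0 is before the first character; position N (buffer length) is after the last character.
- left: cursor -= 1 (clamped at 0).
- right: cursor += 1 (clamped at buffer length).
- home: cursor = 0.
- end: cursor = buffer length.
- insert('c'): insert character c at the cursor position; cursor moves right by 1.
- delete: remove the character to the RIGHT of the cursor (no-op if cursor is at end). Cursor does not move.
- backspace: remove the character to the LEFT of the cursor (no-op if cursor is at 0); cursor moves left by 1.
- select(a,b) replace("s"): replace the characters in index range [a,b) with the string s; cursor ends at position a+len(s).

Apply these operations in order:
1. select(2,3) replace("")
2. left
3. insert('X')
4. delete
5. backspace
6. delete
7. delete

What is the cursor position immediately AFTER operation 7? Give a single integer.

Answer: 1

Derivation:
After op 1 (select(2,3) replace("")): buf='JZ' cursor=2
After op 2 (left): buf='JZ' cursor=1
After op 3 (insert('X')): buf='JXZ' cursor=2
After op 4 (delete): buf='JX' cursor=2
After op 5 (backspace): buf='J' cursor=1
After op 6 (delete): buf='J' cursor=1
After op 7 (delete): buf='J' cursor=1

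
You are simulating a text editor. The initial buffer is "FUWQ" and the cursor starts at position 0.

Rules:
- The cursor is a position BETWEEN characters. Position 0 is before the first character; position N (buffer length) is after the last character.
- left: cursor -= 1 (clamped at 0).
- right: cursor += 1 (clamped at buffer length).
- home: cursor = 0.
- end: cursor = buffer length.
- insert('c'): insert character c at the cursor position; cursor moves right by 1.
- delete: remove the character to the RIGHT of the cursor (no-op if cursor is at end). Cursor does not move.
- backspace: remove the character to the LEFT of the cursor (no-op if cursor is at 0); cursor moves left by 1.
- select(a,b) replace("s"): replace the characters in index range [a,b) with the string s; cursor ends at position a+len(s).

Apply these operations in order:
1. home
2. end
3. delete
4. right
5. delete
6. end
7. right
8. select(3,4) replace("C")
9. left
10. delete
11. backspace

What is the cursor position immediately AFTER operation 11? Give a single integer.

After op 1 (home): buf='FUWQ' cursor=0
After op 2 (end): buf='FUWQ' cursor=4
After op 3 (delete): buf='FUWQ' cursor=4
After op 4 (right): buf='FUWQ' cursor=4
After op 5 (delete): buf='FUWQ' cursor=4
After op 6 (end): buf='FUWQ' cursor=4
After op 7 (right): buf='FUWQ' cursor=4
After op 8 (select(3,4) replace("C")): buf='FUWC' cursor=4
After op 9 (left): buf='FUWC' cursor=3
After op 10 (delete): buf='FUW' cursor=3
After op 11 (backspace): buf='FU' cursor=2

Answer: 2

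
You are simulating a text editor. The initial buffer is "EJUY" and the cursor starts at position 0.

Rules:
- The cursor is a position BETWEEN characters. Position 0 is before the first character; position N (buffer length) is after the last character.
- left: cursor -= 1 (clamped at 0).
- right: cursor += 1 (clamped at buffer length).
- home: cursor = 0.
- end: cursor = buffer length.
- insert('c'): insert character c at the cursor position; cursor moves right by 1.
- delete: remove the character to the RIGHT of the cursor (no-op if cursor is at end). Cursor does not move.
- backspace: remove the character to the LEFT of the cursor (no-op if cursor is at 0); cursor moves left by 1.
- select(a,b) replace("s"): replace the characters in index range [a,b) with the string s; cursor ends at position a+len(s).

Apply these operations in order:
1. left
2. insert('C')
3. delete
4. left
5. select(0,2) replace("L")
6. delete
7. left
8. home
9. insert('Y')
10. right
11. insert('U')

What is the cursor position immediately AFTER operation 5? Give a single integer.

Answer: 1

Derivation:
After op 1 (left): buf='EJUY' cursor=0
After op 2 (insert('C')): buf='CEJUY' cursor=1
After op 3 (delete): buf='CJUY' cursor=1
After op 4 (left): buf='CJUY' cursor=0
After op 5 (select(0,2) replace("L")): buf='LUY' cursor=1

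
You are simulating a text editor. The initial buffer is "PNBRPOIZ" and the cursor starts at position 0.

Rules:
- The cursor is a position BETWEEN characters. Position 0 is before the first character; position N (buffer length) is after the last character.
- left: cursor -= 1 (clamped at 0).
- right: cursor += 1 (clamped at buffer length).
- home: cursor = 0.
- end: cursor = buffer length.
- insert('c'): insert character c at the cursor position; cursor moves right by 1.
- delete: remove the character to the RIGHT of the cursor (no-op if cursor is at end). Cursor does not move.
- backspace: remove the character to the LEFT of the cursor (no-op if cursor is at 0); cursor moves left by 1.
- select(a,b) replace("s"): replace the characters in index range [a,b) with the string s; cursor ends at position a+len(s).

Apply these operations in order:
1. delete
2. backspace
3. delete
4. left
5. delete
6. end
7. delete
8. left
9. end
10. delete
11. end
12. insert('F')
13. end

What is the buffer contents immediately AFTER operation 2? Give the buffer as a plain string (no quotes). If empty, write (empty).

After op 1 (delete): buf='NBRPOIZ' cursor=0
After op 2 (backspace): buf='NBRPOIZ' cursor=0

Answer: NBRPOIZ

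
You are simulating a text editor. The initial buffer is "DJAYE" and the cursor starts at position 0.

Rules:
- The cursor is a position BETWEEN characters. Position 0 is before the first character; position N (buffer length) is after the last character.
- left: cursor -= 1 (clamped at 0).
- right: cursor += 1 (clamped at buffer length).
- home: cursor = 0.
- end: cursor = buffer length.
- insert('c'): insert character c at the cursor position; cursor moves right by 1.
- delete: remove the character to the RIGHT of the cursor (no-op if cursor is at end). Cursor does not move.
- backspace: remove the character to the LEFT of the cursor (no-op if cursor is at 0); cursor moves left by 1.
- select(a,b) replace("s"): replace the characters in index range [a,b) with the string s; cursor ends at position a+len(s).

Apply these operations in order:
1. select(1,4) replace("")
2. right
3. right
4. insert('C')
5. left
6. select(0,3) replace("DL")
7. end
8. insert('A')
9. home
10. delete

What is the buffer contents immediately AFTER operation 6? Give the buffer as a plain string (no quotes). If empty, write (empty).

Answer: DL

Derivation:
After op 1 (select(1,4) replace("")): buf='DE' cursor=1
After op 2 (right): buf='DE' cursor=2
After op 3 (right): buf='DE' cursor=2
After op 4 (insert('C')): buf='DEC' cursor=3
After op 5 (left): buf='DEC' cursor=2
After op 6 (select(0,3) replace("DL")): buf='DL' cursor=2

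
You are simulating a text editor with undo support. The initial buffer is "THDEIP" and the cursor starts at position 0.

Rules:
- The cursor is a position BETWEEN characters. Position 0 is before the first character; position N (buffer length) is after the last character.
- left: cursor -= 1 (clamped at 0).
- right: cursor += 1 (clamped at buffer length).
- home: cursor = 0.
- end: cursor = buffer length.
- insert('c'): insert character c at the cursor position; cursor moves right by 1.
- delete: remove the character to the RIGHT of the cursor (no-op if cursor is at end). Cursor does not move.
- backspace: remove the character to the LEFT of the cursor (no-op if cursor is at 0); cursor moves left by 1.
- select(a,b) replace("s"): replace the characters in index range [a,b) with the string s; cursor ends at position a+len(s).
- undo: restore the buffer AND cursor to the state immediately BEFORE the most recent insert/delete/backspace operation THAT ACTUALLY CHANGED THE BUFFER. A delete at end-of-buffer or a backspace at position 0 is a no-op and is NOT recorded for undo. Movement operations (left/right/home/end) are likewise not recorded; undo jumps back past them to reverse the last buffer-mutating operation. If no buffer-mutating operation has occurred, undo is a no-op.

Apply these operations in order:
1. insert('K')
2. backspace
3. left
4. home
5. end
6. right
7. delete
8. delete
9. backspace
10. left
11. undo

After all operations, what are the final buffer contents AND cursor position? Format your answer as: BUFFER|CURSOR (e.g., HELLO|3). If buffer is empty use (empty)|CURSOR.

After op 1 (insert('K')): buf='KTHDEIP' cursor=1
After op 2 (backspace): buf='THDEIP' cursor=0
After op 3 (left): buf='THDEIP' cursor=0
After op 4 (home): buf='THDEIP' cursor=0
After op 5 (end): buf='THDEIP' cursor=6
After op 6 (right): buf='THDEIP' cursor=6
After op 7 (delete): buf='THDEIP' cursor=6
After op 8 (delete): buf='THDEIP' cursor=6
After op 9 (backspace): buf='THDEI' cursor=5
After op 10 (left): buf='THDEI' cursor=4
After op 11 (undo): buf='THDEIP' cursor=6

Answer: THDEIP|6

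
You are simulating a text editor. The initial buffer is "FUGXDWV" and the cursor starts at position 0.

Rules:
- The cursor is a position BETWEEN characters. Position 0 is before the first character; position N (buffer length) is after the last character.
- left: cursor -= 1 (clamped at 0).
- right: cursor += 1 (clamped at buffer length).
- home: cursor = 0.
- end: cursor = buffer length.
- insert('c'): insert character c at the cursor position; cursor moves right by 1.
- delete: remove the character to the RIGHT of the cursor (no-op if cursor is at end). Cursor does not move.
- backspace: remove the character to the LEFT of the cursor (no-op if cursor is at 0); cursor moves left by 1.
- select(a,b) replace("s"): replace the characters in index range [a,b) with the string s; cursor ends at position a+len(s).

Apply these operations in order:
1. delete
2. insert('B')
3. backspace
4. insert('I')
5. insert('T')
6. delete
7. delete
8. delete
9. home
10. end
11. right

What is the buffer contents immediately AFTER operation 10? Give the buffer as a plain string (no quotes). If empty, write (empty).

After op 1 (delete): buf='UGXDWV' cursor=0
After op 2 (insert('B')): buf='BUGXDWV' cursor=1
After op 3 (backspace): buf='UGXDWV' cursor=0
After op 4 (insert('I')): buf='IUGXDWV' cursor=1
After op 5 (insert('T')): buf='ITUGXDWV' cursor=2
After op 6 (delete): buf='ITGXDWV' cursor=2
After op 7 (delete): buf='ITXDWV' cursor=2
After op 8 (delete): buf='ITDWV' cursor=2
After op 9 (home): buf='ITDWV' cursor=0
After op 10 (end): buf='ITDWV' cursor=5

Answer: ITDWV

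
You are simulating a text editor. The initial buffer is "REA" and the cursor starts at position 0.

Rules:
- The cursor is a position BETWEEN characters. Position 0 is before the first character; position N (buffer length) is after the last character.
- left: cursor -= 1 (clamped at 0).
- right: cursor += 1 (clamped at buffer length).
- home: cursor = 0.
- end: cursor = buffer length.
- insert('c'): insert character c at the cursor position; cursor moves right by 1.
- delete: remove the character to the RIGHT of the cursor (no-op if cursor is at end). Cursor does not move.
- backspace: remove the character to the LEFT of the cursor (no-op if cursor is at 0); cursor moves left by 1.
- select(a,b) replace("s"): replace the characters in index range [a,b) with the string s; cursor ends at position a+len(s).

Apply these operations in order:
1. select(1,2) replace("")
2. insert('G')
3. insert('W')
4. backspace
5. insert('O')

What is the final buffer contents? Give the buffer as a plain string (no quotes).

After op 1 (select(1,2) replace("")): buf='RA' cursor=1
After op 2 (insert('G')): buf='RGA' cursor=2
After op 3 (insert('W')): buf='RGWA' cursor=3
After op 4 (backspace): buf='RGA' cursor=2
After op 5 (insert('O')): buf='RGOA' cursor=3

Answer: RGOA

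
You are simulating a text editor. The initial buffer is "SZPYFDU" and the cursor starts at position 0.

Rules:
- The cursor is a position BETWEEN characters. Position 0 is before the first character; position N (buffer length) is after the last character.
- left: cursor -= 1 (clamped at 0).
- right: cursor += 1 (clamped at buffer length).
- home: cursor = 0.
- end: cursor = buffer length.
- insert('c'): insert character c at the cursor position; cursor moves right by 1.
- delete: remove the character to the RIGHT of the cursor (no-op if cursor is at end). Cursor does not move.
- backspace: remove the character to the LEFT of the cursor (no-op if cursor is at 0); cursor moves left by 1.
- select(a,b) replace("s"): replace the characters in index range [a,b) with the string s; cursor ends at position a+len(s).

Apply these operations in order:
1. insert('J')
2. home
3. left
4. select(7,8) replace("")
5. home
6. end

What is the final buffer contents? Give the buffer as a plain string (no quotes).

After op 1 (insert('J')): buf='JSZPYFDU' cursor=1
After op 2 (home): buf='JSZPYFDU' cursor=0
After op 3 (left): buf='JSZPYFDU' cursor=0
After op 4 (select(7,8) replace("")): buf='JSZPYFD' cursor=7
After op 5 (home): buf='JSZPYFD' cursor=0
After op 6 (end): buf='JSZPYFD' cursor=7

Answer: JSZPYFD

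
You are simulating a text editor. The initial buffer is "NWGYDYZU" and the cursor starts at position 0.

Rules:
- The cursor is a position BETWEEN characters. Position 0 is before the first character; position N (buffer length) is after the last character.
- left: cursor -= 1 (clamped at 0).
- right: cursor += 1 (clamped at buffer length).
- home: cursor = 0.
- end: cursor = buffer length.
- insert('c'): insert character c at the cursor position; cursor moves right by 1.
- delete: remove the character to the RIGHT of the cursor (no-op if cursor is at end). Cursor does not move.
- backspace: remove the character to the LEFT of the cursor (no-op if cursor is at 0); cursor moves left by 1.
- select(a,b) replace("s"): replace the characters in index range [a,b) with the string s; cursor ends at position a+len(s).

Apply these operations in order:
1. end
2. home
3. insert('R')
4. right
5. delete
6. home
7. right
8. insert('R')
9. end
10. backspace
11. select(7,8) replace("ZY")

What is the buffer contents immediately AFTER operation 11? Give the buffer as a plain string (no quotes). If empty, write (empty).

After op 1 (end): buf='NWGYDYZU' cursor=8
After op 2 (home): buf='NWGYDYZU' cursor=0
After op 3 (insert('R')): buf='RNWGYDYZU' cursor=1
After op 4 (right): buf='RNWGYDYZU' cursor=2
After op 5 (delete): buf='RNGYDYZU' cursor=2
After op 6 (home): buf='RNGYDYZU' cursor=0
After op 7 (right): buf='RNGYDYZU' cursor=1
After op 8 (insert('R')): buf='RRNGYDYZU' cursor=2
After op 9 (end): buf='RRNGYDYZU' cursor=9
After op 10 (backspace): buf='RRNGYDYZ' cursor=8
After op 11 (select(7,8) replace("ZY")): buf='RRNGYDYZY' cursor=9

Answer: RRNGYDYZY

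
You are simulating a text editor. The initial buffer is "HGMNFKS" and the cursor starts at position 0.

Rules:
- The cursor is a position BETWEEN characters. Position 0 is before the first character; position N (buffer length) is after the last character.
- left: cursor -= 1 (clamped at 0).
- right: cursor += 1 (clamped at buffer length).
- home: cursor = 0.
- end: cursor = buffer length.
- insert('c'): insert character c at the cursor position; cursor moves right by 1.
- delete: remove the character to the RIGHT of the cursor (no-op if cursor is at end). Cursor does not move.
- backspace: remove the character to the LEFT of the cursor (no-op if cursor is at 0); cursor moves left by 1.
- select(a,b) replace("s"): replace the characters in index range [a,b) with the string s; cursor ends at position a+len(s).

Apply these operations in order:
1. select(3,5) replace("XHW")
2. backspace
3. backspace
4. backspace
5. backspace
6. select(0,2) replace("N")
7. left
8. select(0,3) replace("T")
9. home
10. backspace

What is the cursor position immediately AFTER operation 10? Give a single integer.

After op 1 (select(3,5) replace("XHW")): buf='HGMXHWKS' cursor=6
After op 2 (backspace): buf='HGMXHKS' cursor=5
After op 3 (backspace): buf='HGMXKS' cursor=4
After op 4 (backspace): buf='HGMKS' cursor=3
After op 5 (backspace): buf='HGKS' cursor=2
After op 6 (select(0,2) replace("N")): buf='NKS' cursor=1
After op 7 (left): buf='NKS' cursor=0
After op 8 (select(0,3) replace("T")): buf='T' cursor=1
After op 9 (home): buf='T' cursor=0
After op 10 (backspace): buf='T' cursor=0

Answer: 0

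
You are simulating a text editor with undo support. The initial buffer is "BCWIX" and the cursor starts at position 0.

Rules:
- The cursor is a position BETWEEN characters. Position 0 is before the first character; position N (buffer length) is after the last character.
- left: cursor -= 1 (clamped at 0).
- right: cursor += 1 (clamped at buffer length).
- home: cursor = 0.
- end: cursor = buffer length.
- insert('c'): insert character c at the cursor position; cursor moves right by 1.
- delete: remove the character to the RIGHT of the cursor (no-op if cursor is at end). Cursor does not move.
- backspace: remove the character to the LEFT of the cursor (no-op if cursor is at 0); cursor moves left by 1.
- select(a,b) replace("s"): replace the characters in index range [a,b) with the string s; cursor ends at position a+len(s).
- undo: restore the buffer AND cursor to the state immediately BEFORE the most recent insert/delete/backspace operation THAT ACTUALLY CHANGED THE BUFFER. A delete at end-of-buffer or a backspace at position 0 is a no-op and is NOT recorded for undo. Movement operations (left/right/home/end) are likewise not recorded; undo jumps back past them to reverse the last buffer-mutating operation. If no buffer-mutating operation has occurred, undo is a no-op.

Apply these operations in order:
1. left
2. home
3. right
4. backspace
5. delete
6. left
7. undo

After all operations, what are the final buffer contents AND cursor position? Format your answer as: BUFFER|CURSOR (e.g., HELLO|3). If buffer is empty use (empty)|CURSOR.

Answer: CWIX|0

Derivation:
After op 1 (left): buf='BCWIX' cursor=0
After op 2 (home): buf='BCWIX' cursor=0
After op 3 (right): buf='BCWIX' cursor=1
After op 4 (backspace): buf='CWIX' cursor=0
After op 5 (delete): buf='WIX' cursor=0
After op 6 (left): buf='WIX' cursor=0
After op 7 (undo): buf='CWIX' cursor=0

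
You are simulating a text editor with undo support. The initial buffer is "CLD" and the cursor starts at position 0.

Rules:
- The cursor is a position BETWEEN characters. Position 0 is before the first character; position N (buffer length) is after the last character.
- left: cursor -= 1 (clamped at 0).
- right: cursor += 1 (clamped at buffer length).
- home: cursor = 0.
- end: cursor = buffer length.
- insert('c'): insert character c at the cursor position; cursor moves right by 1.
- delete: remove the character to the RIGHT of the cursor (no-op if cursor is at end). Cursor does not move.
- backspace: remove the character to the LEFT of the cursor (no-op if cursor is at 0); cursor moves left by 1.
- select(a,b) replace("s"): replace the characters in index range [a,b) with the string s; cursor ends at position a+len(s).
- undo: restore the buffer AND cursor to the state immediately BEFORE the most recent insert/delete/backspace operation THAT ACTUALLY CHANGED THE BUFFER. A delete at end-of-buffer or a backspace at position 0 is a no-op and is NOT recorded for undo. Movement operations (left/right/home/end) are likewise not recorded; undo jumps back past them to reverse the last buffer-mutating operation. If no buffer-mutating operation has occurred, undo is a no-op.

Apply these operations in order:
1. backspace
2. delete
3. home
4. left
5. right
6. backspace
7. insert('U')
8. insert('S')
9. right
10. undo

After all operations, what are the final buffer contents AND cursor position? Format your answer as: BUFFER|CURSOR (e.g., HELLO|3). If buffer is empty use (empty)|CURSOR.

After op 1 (backspace): buf='CLD' cursor=0
After op 2 (delete): buf='LD' cursor=0
After op 3 (home): buf='LD' cursor=0
After op 4 (left): buf='LD' cursor=0
After op 5 (right): buf='LD' cursor=1
After op 6 (backspace): buf='D' cursor=0
After op 7 (insert('U')): buf='UD' cursor=1
After op 8 (insert('S')): buf='USD' cursor=2
After op 9 (right): buf='USD' cursor=3
After op 10 (undo): buf='UD' cursor=1

Answer: UD|1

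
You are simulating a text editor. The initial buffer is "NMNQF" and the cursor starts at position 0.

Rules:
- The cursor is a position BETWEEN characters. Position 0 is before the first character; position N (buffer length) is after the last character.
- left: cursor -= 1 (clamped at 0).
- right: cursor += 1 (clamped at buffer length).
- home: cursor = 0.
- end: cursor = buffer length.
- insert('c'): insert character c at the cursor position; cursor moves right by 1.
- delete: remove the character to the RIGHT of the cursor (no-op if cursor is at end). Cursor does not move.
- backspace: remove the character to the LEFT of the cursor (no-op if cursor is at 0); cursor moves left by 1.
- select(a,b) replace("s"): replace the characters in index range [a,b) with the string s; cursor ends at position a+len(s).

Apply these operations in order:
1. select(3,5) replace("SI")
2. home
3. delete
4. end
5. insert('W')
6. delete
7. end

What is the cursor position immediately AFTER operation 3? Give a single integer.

After op 1 (select(3,5) replace("SI")): buf='NMNSI' cursor=5
After op 2 (home): buf='NMNSI' cursor=0
After op 3 (delete): buf='MNSI' cursor=0

Answer: 0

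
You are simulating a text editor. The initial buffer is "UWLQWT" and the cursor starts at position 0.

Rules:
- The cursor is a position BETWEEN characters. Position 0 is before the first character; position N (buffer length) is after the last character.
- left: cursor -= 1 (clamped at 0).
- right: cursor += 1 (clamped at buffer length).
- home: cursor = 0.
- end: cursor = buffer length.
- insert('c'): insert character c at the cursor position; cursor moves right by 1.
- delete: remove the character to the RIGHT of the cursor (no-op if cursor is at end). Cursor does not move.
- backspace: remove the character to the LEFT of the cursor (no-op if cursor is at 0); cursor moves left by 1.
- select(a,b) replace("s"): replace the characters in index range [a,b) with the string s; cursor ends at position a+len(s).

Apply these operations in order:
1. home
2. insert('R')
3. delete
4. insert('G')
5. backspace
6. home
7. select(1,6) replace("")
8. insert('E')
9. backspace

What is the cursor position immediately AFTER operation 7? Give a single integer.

Answer: 1

Derivation:
After op 1 (home): buf='UWLQWT' cursor=0
After op 2 (insert('R')): buf='RUWLQWT' cursor=1
After op 3 (delete): buf='RWLQWT' cursor=1
After op 4 (insert('G')): buf='RGWLQWT' cursor=2
After op 5 (backspace): buf='RWLQWT' cursor=1
After op 6 (home): buf='RWLQWT' cursor=0
After op 7 (select(1,6) replace("")): buf='R' cursor=1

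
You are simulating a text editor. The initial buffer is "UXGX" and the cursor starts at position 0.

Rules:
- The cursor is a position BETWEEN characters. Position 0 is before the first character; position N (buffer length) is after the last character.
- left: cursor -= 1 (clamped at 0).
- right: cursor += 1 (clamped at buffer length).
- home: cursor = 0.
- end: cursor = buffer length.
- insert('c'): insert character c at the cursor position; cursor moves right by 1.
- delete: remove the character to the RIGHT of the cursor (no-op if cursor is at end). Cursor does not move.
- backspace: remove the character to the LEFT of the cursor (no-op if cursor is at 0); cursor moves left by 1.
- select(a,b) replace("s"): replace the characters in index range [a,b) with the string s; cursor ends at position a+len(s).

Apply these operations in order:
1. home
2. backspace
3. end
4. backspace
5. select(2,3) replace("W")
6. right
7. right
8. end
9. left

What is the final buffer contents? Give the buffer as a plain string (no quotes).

After op 1 (home): buf='UXGX' cursor=0
After op 2 (backspace): buf='UXGX' cursor=0
After op 3 (end): buf='UXGX' cursor=4
After op 4 (backspace): buf='UXG' cursor=3
After op 5 (select(2,3) replace("W")): buf='UXW' cursor=3
After op 6 (right): buf='UXW' cursor=3
After op 7 (right): buf='UXW' cursor=3
After op 8 (end): buf='UXW' cursor=3
After op 9 (left): buf='UXW' cursor=2

Answer: UXW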